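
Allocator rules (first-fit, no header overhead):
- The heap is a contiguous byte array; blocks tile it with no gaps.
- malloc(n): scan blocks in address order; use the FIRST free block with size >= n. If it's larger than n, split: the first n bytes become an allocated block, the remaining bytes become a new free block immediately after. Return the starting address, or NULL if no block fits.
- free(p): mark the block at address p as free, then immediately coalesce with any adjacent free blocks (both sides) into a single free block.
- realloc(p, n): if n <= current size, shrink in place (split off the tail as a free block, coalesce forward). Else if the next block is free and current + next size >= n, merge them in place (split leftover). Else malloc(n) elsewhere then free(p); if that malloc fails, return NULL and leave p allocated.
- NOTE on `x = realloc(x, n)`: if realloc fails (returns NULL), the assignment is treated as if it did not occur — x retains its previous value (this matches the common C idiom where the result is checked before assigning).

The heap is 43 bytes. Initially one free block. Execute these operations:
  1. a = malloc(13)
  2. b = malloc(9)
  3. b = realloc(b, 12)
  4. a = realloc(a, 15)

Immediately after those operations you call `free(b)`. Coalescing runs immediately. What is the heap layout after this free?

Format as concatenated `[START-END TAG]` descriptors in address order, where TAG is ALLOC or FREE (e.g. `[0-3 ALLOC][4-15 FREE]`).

Answer: [0-24 FREE][25-39 ALLOC][40-42 FREE]

Derivation:
Op 1: a = malloc(13) -> a = 0; heap: [0-12 ALLOC][13-42 FREE]
Op 2: b = malloc(9) -> b = 13; heap: [0-12 ALLOC][13-21 ALLOC][22-42 FREE]
Op 3: b = realloc(b, 12) -> b = 13; heap: [0-12 ALLOC][13-24 ALLOC][25-42 FREE]
Op 4: a = realloc(a, 15) -> a = 25; heap: [0-12 FREE][13-24 ALLOC][25-39 ALLOC][40-42 FREE]
free(b): b = 13 -> block [13-24 ALLOC]; mark free, coalesce with adjacent free neighbors -> [0-24 FREE][25-39 ALLOC][40-42 FREE]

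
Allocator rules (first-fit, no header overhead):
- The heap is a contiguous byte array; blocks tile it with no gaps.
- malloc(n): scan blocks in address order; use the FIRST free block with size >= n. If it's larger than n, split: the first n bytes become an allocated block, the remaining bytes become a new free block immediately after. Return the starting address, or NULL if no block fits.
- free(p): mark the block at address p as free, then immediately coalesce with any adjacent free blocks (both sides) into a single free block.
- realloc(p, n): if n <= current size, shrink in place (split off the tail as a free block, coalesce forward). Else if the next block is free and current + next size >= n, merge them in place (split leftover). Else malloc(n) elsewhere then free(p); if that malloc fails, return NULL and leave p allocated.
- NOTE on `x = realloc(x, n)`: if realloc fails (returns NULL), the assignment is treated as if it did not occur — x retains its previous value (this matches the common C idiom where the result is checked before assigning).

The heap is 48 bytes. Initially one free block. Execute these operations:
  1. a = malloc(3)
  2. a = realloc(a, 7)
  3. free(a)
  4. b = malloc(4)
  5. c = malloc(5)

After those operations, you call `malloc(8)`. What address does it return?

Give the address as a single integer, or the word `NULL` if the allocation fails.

Answer: 9

Derivation:
Op 1: a = malloc(3) -> a = 0; heap: [0-2 ALLOC][3-47 FREE]
Op 2: a = realloc(a, 7) -> a = 0; heap: [0-6 ALLOC][7-47 FREE]
Op 3: free(a) -> (freed a); heap: [0-47 FREE]
Op 4: b = malloc(4) -> b = 0; heap: [0-3 ALLOC][4-47 FREE]
Op 5: c = malloc(5) -> c = 4; heap: [0-3 ALLOC][4-8 ALLOC][9-47 FREE]
malloc(8): first-fit scan over [0-3 ALLOC][4-8 ALLOC][9-47 FREE] -> 9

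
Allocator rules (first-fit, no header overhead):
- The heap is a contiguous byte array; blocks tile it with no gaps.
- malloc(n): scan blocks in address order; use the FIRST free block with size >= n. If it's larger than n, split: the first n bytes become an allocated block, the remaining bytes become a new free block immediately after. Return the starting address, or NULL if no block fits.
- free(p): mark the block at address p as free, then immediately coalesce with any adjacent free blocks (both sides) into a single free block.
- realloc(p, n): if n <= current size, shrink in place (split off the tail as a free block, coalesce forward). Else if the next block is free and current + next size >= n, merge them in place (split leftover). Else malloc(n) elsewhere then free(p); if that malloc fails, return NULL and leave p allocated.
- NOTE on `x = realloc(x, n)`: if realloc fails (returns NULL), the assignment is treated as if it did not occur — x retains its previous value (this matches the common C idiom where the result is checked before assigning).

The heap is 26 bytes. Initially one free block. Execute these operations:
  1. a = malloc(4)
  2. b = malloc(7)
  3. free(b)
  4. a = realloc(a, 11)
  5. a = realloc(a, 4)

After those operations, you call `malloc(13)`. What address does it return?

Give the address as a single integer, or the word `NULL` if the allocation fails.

Answer: 4

Derivation:
Op 1: a = malloc(4) -> a = 0; heap: [0-3 ALLOC][4-25 FREE]
Op 2: b = malloc(7) -> b = 4; heap: [0-3 ALLOC][4-10 ALLOC][11-25 FREE]
Op 3: free(b) -> (freed b); heap: [0-3 ALLOC][4-25 FREE]
Op 4: a = realloc(a, 11) -> a = 0; heap: [0-10 ALLOC][11-25 FREE]
Op 5: a = realloc(a, 4) -> a = 0; heap: [0-3 ALLOC][4-25 FREE]
malloc(13): first-fit scan over [0-3 ALLOC][4-25 FREE] -> 4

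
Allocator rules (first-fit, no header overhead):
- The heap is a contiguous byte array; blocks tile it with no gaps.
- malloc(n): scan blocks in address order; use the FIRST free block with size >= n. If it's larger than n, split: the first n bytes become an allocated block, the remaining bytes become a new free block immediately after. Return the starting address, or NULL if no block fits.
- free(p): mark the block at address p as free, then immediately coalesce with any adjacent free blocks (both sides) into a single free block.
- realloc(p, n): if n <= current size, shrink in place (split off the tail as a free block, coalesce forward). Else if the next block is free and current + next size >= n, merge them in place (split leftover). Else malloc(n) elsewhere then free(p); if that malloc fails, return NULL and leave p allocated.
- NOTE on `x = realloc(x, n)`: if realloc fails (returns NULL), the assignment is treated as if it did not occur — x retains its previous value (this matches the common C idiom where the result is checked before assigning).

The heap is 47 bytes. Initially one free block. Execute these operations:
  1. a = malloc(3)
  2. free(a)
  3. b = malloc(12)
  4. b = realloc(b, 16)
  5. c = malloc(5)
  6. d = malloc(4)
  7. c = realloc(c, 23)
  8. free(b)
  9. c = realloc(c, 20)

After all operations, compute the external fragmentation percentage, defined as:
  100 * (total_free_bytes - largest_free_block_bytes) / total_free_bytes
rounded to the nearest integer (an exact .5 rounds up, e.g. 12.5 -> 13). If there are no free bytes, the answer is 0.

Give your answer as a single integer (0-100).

Answer: 9

Derivation:
Op 1: a = malloc(3) -> a = 0; heap: [0-2 ALLOC][3-46 FREE]
Op 2: free(a) -> (freed a); heap: [0-46 FREE]
Op 3: b = malloc(12) -> b = 0; heap: [0-11 ALLOC][12-46 FREE]
Op 4: b = realloc(b, 16) -> b = 0; heap: [0-15 ALLOC][16-46 FREE]
Op 5: c = malloc(5) -> c = 16; heap: [0-15 ALLOC][16-20 ALLOC][21-46 FREE]
Op 6: d = malloc(4) -> d = 21; heap: [0-15 ALLOC][16-20 ALLOC][21-24 ALLOC][25-46 FREE]
Op 7: c = realloc(c, 23) -> NULL (c unchanged); heap: [0-15 ALLOC][16-20 ALLOC][21-24 ALLOC][25-46 FREE]
Op 8: free(b) -> (freed b); heap: [0-15 FREE][16-20 ALLOC][21-24 ALLOC][25-46 FREE]
Op 9: c = realloc(c, 20) -> c = 25; heap: [0-20 FREE][21-24 ALLOC][25-44 ALLOC][45-46 FREE]
Free blocks: [21 2] total_free=23 largest=21 -> 100*(23-21)/23 = 200/23 ≈ 8.696 -> rounds to 9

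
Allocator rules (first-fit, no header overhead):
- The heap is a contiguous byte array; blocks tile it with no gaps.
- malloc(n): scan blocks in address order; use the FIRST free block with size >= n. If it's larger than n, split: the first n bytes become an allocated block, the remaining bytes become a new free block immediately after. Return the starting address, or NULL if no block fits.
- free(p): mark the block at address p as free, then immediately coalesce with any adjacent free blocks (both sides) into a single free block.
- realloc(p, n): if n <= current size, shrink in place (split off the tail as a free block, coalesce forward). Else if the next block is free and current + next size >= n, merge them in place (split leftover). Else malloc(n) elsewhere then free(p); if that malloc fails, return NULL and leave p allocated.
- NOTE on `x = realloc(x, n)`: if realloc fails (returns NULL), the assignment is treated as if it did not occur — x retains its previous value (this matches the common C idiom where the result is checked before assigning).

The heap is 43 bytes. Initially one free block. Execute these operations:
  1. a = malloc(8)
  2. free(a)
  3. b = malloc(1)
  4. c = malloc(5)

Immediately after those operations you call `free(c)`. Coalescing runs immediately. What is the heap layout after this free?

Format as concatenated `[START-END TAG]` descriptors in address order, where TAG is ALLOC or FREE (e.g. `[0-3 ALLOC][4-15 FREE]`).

Answer: [0-0 ALLOC][1-42 FREE]

Derivation:
Op 1: a = malloc(8) -> a = 0; heap: [0-7 ALLOC][8-42 FREE]
Op 2: free(a) -> (freed a); heap: [0-42 FREE]
Op 3: b = malloc(1) -> b = 0; heap: [0-0 ALLOC][1-42 FREE]
Op 4: c = malloc(5) -> c = 1; heap: [0-0 ALLOC][1-5 ALLOC][6-42 FREE]
free(c): c = 1 -> block [1-5 ALLOC]; mark free, coalesce with adjacent free neighbors -> [0-0 ALLOC][1-42 FREE]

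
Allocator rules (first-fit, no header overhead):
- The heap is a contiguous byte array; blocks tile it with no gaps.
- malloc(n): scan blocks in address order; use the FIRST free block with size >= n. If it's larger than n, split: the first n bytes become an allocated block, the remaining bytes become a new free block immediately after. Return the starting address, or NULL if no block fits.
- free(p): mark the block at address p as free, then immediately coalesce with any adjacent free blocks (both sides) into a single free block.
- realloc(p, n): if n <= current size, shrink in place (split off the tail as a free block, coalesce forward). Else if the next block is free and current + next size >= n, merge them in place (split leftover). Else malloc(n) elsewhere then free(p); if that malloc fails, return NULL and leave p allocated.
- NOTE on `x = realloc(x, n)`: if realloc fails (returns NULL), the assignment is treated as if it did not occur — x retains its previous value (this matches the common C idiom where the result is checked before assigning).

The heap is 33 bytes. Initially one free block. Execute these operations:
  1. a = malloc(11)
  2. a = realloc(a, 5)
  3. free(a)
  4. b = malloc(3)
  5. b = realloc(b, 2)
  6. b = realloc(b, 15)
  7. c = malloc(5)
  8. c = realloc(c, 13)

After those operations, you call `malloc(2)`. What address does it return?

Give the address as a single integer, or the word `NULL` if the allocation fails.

Op 1: a = malloc(11) -> a = 0; heap: [0-10 ALLOC][11-32 FREE]
Op 2: a = realloc(a, 5) -> a = 0; heap: [0-4 ALLOC][5-32 FREE]
Op 3: free(a) -> (freed a); heap: [0-32 FREE]
Op 4: b = malloc(3) -> b = 0; heap: [0-2 ALLOC][3-32 FREE]
Op 5: b = realloc(b, 2) -> b = 0; heap: [0-1 ALLOC][2-32 FREE]
Op 6: b = realloc(b, 15) -> b = 0; heap: [0-14 ALLOC][15-32 FREE]
Op 7: c = malloc(5) -> c = 15; heap: [0-14 ALLOC][15-19 ALLOC][20-32 FREE]
Op 8: c = realloc(c, 13) -> c = 15; heap: [0-14 ALLOC][15-27 ALLOC][28-32 FREE]
malloc(2): first-fit scan over [0-14 ALLOC][15-27 ALLOC][28-32 FREE] -> 28

Answer: 28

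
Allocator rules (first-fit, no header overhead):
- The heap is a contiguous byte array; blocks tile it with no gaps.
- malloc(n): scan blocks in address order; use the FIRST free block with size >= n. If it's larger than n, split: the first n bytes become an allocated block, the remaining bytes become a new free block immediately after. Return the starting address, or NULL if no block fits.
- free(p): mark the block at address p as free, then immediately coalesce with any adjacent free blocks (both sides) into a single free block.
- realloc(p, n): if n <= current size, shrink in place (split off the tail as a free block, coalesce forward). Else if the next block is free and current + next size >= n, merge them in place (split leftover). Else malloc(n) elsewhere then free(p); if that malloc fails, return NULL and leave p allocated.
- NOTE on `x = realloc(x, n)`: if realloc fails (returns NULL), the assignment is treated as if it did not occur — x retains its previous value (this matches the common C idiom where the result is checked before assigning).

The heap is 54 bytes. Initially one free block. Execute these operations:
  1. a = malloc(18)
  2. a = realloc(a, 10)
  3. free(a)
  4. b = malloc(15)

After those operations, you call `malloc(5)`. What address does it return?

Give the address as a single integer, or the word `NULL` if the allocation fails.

Answer: 15

Derivation:
Op 1: a = malloc(18) -> a = 0; heap: [0-17 ALLOC][18-53 FREE]
Op 2: a = realloc(a, 10) -> a = 0; heap: [0-9 ALLOC][10-53 FREE]
Op 3: free(a) -> (freed a); heap: [0-53 FREE]
Op 4: b = malloc(15) -> b = 0; heap: [0-14 ALLOC][15-53 FREE]
malloc(5): first-fit scan over [0-14 ALLOC][15-53 FREE] -> 15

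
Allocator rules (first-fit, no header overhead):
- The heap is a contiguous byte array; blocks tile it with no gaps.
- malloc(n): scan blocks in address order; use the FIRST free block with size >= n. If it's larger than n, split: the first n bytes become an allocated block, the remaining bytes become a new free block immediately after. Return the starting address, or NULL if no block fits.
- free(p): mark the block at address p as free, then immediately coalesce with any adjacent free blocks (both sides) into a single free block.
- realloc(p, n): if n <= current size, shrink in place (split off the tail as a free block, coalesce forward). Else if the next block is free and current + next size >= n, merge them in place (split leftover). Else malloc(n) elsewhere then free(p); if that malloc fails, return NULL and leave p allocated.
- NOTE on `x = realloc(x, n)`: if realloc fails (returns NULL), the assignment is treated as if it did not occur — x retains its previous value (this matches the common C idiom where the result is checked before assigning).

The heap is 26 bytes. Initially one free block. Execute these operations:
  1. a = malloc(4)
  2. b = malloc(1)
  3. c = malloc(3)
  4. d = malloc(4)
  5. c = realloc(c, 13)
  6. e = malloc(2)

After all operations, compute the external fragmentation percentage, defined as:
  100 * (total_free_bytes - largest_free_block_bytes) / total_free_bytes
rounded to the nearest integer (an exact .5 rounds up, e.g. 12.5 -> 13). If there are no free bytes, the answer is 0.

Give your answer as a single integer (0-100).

Op 1: a = malloc(4) -> a = 0; heap: [0-3 ALLOC][4-25 FREE]
Op 2: b = malloc(1) -> b = 4; heap: [0-3 ALLOC][4-4 ALLOC][5-25 FREE]
Op 3: c = malloc(3) -> c = 5; heap: [0-3 ALLOC][4-4 ALLOC][5-7 ALLOC][8-25 FREE]
Op 4: d = malloc(4) -> d = 8; heap: [0-3 ALLOC][4-4 ALLOC][5-7 ALLOC][8-11 ALLOC][12-25 FREE]
Op 5: c = realloc(c, 13) -> c = 12; heap: [0-3 ALLOC][4-4 ALLOC][5-7 FREE][8-11 ALLOC][12-24 ALLOC][25-25 FREE]
Op 6: e = malloc(2) -> e = 5; heap: [0-3 ALLOC][4-4 ALLOC][5-6 ALLOC][7-7 FREE][8-11 ALLOC][12-24 ALLOC][25-25 FREE]
Free blocks: [1 1] total_free=2 largest=1 -> 100*(2-1)/2 = 100/2 = 50

Answer: 50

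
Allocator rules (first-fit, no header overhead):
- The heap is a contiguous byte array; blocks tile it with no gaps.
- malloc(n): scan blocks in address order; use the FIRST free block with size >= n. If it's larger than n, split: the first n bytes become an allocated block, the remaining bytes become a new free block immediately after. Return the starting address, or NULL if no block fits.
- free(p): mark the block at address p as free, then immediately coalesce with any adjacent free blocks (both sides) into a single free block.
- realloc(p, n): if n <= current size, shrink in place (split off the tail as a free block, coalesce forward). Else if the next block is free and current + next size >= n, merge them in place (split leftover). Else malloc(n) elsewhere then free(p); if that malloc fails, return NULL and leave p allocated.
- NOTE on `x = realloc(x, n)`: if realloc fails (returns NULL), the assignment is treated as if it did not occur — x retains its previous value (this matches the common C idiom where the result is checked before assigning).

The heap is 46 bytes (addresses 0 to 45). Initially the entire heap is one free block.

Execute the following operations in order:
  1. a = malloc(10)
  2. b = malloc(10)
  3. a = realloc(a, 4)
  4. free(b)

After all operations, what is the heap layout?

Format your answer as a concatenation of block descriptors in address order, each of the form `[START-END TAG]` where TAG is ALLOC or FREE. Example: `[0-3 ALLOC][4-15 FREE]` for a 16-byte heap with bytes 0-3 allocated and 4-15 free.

Answer: [0-3 ALLOC][4-45 FREE]

Derivation:
Op 1: a = malloc(10) -> a = 0; heap: [0-9 ALLOC][10-45 FREE]
Op 2: b = malloc(10) -> b = 10; heap: [0-9 ALLOC][10-19 ALLOC][20-45 FREE]
Op 3: a = realloc(a, 4) -> a = 0; heap: [0-3 ALLOC][4-9 FREE][10-19 ALLOC][20-45 FREE]
Op 4: free(b) -> (freed b); heap: [0-3 ALLOC][4-45 FREE]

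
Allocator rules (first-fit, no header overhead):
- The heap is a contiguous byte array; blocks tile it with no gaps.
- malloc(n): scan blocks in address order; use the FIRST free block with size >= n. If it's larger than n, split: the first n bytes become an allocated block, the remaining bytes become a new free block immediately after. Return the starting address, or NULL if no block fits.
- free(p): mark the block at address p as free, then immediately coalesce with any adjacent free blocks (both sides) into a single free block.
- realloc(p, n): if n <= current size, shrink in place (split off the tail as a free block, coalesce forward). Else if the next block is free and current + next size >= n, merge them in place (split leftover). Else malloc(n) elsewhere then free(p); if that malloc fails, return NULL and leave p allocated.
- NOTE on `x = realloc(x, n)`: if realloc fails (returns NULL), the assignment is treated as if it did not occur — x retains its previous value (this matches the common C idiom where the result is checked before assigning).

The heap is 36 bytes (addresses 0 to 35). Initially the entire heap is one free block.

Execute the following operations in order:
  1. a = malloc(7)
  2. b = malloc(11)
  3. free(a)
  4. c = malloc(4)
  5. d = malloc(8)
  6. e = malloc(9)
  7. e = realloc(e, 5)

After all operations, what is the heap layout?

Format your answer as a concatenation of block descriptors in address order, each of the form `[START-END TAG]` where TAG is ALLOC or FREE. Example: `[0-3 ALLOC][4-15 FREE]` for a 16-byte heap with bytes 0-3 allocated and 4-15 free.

Answer: [0-3 ALLOC][4-6 FREE][7-17 ALLOC][18-25 ALLOC][26-30 ALLOC][31-35 FREE]

Derivation:
Op 1: a = malloc(7) -> a = 0; heap: [0-6 ALLOC][7-35 FREE]
Op 2: b = malloc(11) -> b = 7; heap: [0-6 ALLOC][7-17 ALLOC][18-35 FREE]
Op 3: free(a) -> (freed a); heap: [0-6 FREE][7-17 ALLOC][18-35 FREE]
Op 4: c = malloc(4) -> c = 0; heap: [0-3 ALLOC][4-6 FREE][7-17 ALLOC][18-35 FREE]
Op 5: d = malloc(8) -> d = 18; heap: [0-3 ALLOC][4-6 FREE][7-17 ALLOC][18-25 ALLOC][26-35 FREE]
Op 6: e = malloc(9) -> e = 26; heap: [0-3 ALLOC][4-6 FREE][7-17 ALLOC][18-25 ALLOC][26-34 ALLOC][35-35 FREE]
Op 7: e = realloc(e, 5) -> e = 26; heap: [0-3 ALLOC][4-6 FREE][7-17 ALLOC][18-25 ALLOC][26-30 ALLOC][31-35 FREE]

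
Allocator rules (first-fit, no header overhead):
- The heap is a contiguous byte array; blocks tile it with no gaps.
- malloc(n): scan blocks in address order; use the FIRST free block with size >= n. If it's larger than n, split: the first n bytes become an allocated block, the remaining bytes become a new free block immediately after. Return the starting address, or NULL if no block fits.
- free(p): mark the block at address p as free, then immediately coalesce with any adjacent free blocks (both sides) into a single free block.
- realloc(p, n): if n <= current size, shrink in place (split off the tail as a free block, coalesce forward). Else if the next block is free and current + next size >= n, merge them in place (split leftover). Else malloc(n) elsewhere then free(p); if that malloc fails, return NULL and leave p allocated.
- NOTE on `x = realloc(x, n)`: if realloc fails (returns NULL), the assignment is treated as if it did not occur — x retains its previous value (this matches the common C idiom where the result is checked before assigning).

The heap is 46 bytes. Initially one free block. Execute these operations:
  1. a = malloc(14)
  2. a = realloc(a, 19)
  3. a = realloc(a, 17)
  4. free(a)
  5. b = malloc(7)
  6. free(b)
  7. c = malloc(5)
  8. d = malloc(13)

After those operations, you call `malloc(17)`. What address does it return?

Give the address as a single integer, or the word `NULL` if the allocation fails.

Op 1: a = malloc(14) -> a = 0; heap: [0-13 ALLOC][14-45 FREE]
Op 2: a = realloc(a, 19) -> a = 0; heap: [0-18 ALLOC][19-45 FREE]
Op 3: a = realloc(a, 17) -> a = 0; heap: [0-16 ALLOC][17-45 FREE]
Op 4: free(a) -> (freed a); heap: [0-45 FREE]
Op 5: b = malloc(7) -> b = 0; heap: [0-6 ALLOC][7-45 FREE]
Op 6: free(b) -> (freed b); heap: [0-45 FREE]
Op 7: c = malloc(5) -> c = 0; heap: [0-4 ALLOC][5-45 FREE]
Op 8: d = malloc(13) -> d = 5; heap: [0-4 ALLOC][5-17 ALLOC][18-45 FREE]
malloc(17): first-fit scan over [0-4 ALLOC][5-17 ALLOC][18-45 FREE] -> 18

Answer: 18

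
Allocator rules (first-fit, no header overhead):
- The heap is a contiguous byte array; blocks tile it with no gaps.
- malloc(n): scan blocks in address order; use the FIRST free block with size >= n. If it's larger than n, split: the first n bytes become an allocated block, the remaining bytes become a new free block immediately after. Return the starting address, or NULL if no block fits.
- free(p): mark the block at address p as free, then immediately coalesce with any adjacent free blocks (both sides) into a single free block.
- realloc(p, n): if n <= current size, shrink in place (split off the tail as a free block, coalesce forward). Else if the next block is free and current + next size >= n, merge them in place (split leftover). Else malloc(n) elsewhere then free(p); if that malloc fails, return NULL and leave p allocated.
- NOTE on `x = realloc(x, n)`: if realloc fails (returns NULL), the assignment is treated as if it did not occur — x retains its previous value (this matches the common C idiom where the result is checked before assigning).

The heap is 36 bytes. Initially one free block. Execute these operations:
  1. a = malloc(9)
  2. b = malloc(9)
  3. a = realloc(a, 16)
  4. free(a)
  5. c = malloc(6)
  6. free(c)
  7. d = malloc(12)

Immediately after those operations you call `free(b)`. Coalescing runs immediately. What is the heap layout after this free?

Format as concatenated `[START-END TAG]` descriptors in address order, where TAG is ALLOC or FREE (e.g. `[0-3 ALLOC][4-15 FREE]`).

Answer: [0-17 FREE][18-29 ALLOC][30-35 FREE]

Derivation:
Op 1: a = malloc(9) -> a = 0; heap: [0-8 ALLOC][9-35 FREE]
Op 2: b = malloc(9) -> b = 9; heap: [0-8 ALLOC][9-17 ALLOC][18-35 FREE]
Op 3: a = realloc(a, 16) -> a = 18; heap: [0-8 FREE][9-17 ALLOC][18-33 ALLOC][34-35 FREE]
Op 4: free(a) -> (freed a); heap: [0-8 FREE][9-17 ALLOC][18-35 FREE]
Op 5: c = malloc(6) -> c = 0; heap: [0-5 ALLOC][6-8 FREE][9-17 ALLOC][18-35 FREE]
Op 6: free(c) -> (freed c); heap: [0-8 FREE][9-17 ALLOC][18-35 FREE]
Op 7: d = malloc(12) -> d = 18; heap: [0-8 FREE][9-17 ALLOC][18-29 ALLOC][30-35 FREE]
free(b): b = 9 -> block [9-17 ALLOC]; mark free, coalesce with adjacent free neighbors -> [0-17 FREE][18-29 ALLOC][30-35 FREE]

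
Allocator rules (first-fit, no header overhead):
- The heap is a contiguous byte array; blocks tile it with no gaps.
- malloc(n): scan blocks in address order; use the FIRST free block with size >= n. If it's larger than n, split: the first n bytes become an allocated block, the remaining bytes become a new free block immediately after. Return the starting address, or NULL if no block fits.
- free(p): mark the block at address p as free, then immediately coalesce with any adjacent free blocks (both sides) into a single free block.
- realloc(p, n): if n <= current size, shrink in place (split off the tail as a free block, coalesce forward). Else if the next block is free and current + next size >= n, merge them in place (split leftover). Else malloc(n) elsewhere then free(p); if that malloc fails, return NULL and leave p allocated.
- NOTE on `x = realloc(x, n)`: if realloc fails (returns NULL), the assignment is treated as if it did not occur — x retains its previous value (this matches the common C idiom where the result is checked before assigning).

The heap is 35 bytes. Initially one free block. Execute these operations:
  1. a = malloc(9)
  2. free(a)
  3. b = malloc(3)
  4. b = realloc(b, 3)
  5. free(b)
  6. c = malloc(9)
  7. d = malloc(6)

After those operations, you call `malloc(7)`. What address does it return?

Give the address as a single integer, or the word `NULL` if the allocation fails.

Op 1: a = malloc(9) -> a = 0; heap: [0-8 ALLOC][9-34 FREE]
Op 2: free(a) -> (freed a); heap: [0-34 FREE]
Op 3: b = malloc(3) -> b = 0; heap: [0-2 ALLOC][3-34 FREE]
Op 4: b = realloc(b, 3) -> b = 0; heap: [0-2 ALLOC][3-34 FREE]
Op 5: free(b) -> (freed b); heap: [0-34 FREE]
Op 6: c = malloc(9) -> c = 0; heap: [0-8 ALLOC][9-34 FREE]
Op 7: d = malloc(6) -> d = 9; heap: [0-8 ALLOC][9-14 ALLOC][15-34 FREE]
malloc(7): first-fit scan over [0-8 ALLOC][9-14 ALLOC][15-34 FREE] -> 15

Answer: 15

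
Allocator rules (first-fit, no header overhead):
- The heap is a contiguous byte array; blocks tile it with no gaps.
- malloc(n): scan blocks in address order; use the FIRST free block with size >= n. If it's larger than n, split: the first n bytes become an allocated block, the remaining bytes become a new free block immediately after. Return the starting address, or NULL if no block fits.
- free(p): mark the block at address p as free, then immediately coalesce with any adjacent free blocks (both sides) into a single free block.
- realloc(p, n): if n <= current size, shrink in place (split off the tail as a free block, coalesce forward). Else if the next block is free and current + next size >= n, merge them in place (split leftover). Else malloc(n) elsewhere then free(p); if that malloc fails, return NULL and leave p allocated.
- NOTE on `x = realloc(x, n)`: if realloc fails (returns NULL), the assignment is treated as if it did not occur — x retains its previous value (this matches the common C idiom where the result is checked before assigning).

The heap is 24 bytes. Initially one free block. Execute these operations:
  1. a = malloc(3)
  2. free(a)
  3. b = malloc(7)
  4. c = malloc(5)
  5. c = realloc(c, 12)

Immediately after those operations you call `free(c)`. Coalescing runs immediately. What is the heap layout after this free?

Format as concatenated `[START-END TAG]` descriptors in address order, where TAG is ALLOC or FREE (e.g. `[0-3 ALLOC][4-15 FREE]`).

Op 1: a = malloc(3) -> a = 0; heap: [0-2 ALLOC][3-23 FREE]
Op 2: free(a) -> (freed a); heap: [0-23 FREE]
Op 3: b = malloc(7) -> b = 0; heap: [0-6 ALLOC][7-23 FREE]
Op 4: c = malloc(5) -> c = 7; heap: [0-6 ALLOC][7-11 ALLOC][12-23 FREE]
Op 5: c = realloc(c, 12) -> c = 7; heap: [0-6 ALLOC][7-18 ALLOC][19-23 FREE]
free(c): c = 7 -> block [7-18 ALLOC]; mark free, coalesce with adjacent free neighbors -> [0-6 ALLOC][7-23 FREE]

Answer: [0-6 ALLOC][7-23 FREE]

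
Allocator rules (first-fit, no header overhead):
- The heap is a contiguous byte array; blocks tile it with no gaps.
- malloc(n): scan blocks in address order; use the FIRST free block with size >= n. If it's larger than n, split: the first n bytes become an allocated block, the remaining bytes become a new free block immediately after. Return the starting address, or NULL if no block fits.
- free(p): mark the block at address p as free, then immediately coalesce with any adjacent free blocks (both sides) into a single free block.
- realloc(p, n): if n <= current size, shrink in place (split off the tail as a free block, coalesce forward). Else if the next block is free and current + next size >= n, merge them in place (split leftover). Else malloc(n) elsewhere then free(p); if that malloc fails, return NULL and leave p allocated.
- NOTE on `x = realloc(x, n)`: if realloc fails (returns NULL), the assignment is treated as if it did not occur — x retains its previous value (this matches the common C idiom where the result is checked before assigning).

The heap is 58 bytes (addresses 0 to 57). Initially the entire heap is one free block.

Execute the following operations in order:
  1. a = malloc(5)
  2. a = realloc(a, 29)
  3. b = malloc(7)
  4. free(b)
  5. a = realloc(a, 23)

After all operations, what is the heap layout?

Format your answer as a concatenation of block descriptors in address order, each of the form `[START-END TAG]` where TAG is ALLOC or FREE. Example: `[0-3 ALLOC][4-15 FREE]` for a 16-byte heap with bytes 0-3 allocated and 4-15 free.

Answer: [0-22 ALLOC][23-57 FREE]

Derivation:
Op 1: a = malloc(5) -> a = 0; heap: [0-4 ALLOC][5-57 FREE]
Op 2: a = realloc(a, 29) -> a = 0; heap: [0-28 ALLOC][29-57 FREE]
Op 3: b = malloc(7) -> b = 29; heap: [0-28 ALLOC][29-35 ALLOC][36-57 FREE]
Op 4: free(b) -> (freed b); heap: [0-28 ALLOC][29-57 FREE]
Op 5: a = realloc(a, 23) -> a = 0; heap: [0-22 ALLOC][23-57 FREE]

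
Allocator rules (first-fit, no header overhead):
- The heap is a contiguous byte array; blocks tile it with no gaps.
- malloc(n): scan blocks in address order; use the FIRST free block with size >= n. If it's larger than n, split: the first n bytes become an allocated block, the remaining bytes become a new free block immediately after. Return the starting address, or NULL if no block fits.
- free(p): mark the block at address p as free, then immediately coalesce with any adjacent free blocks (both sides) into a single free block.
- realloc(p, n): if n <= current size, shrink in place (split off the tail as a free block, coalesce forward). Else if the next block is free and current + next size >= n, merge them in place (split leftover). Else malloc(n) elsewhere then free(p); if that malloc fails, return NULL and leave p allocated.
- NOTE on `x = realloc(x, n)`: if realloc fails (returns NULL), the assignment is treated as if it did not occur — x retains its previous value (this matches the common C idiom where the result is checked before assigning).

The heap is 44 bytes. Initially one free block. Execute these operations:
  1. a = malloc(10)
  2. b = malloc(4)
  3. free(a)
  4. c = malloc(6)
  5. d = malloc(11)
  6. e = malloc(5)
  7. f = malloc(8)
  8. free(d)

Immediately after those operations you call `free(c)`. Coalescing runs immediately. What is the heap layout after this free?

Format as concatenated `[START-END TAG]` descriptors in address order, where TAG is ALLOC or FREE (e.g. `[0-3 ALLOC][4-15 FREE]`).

Answer: [0-9 FREE][10-13 ALLOC][14-24 FREE][25-29 ALLOC][30-37 ALLOC][38-43 FREE]

Derivation:
Op 1: a = malloc(10) -> a = 0; heap: [0-9 ALLOC][10-43 FREE]
Op 2: b = malloc(4) -> b = 10; heap: [0-9 ALLOC][10-13 ALLOC][14-43 FREE]
Op 3: free(a) -> (freed a); heap: [0-9 FREE][10-13 ALLOC][14-43 FREE]
Op 4: c = malloc(6) -> c = 0; heap: [0-5 ALLOC][6-9 FREE][10-13 ALLOC][14-43 FREE]
Op 5: d = malloc(11) -> d = 14; heap: [0-5 ALLOC][6-9 FREE][10-13 ALLOC][14-24 ALLOC][25-43 FREE]
Op 6: e = malloc(5) -> e = 25; heap: [0-5 ALLOC][6-9 FREE][10-13 ALLOC][14-24 ALLOC][25-29 ALLOC][30-43 FREE]
Op 7: f = malloc(8) -> f = 30; heap: [0-5 ALLOC][6-9 FREE][10-13 ALLOC][14-24 ALLOC][25-29 ALLOC][30-37 ALLOC][38-43 FREE]
Op 8: free(d) -> (freed d); heap: [0-5 ALLOC][6-9 FREE][10-13 ALLOC][14-24 FREE][25-29 ALLOC][30-37 ALLOC][38-43 FREE]
free(c): c = 0 -> block [0-5 ALLOC]; mark free, coalesce with adjacent free neighbors -> [0-9 FREE][10-13 ALLOC][14-24 FREE][25-29 ALLOC][30-37 ALLOC][38-43 FREE]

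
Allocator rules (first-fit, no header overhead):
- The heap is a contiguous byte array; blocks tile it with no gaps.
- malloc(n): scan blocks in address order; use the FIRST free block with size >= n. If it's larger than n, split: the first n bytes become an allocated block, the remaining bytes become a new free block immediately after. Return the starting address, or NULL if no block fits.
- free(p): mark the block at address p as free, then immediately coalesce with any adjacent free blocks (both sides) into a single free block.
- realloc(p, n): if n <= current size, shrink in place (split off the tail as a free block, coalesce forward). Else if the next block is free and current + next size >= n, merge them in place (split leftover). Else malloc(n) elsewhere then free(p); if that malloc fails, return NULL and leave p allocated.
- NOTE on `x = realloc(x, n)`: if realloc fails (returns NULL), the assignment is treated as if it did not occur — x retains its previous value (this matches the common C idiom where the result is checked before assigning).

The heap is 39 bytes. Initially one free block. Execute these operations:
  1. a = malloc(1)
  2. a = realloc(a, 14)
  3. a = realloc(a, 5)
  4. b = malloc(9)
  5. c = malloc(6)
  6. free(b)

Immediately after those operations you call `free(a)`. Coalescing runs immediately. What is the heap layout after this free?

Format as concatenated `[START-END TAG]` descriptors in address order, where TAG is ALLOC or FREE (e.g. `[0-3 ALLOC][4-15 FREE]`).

Answer: [0-13 FREE][14-19 ALLOC][20-38 FREE]

Derivation:
Op 1: a = malloc(1) -> a = 0; heap: [0-0 ALLOC][1-38 FREE]
Op 2: a = realloc(a, 14) -> a = 0; heap: [0-13 ALLOC][14-38 FREE]
Op 3: a = realloc(a, 5) -> a = 0; heap: [0-4 ALLOC][5-38 FREE]
Op 4: b = malloc(9) -> b = 5; heap: [0-4 ALLOC][5-13 ALLOC][14-38 FREE]
Op 5: c = malloc(6) -> c = 14; heap: [0-4 ALLOC][5-13 ALLOC][14-19 ALLOC][20-38 FREE]
Op 6: free(b) -> (freed b); heap: [0-4 ALLOC][5-13 FREE][14-19 ALLOC][20-38 FREE]
free(a): a = 0 -> block [0-4 ALLOC]; mark free, coalesce with adjacent free neighbors -> [0-13 FREE][14-19 ALLOC][20-38 FREE]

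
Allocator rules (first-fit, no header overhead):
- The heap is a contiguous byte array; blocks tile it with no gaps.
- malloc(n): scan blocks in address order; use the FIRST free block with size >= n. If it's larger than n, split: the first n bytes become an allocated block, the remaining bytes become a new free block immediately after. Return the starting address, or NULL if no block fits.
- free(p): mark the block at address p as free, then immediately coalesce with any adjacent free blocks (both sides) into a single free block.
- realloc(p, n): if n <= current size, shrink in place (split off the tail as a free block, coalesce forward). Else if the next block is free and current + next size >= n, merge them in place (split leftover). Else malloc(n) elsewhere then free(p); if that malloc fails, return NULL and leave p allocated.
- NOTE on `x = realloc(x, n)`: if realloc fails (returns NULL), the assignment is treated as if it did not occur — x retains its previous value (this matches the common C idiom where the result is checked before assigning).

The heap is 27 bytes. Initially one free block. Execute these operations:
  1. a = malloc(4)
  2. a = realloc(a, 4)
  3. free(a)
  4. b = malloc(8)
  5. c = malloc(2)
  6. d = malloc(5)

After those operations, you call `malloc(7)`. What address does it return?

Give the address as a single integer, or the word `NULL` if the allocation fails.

Op 1: a = malloc(4) -> a = 0; heap: [0-3 ALLOC][4-26 FREE]
Op 2: a = realloc(a, 4) -> a = 0; heap: [0-3 ALLOC][4-26 FREE]
Op 3: free(a) -> (freed a); heap: [0-26 FREE]
Op 4: b = malloc(8) -> b = 0; heap: [0-7 ALLOC][8-26 FREE]
Op 5: c = malloc(2) -> c = 8; heap: [0-7 ALLOC][8-9 ALLOC][10-26 FREE]
Op 6: d = malloc(5) -> d = 10; heap: [0-7 ALLOC][8-9 ALLOC][10-14 ALLOC][15-26 FREE]
malloc(7): first-fit scan over [0-7 ALLOC][8-9 ALLOC][10-14 ALLOC][15-26 FREE] -> 15

Answer: 15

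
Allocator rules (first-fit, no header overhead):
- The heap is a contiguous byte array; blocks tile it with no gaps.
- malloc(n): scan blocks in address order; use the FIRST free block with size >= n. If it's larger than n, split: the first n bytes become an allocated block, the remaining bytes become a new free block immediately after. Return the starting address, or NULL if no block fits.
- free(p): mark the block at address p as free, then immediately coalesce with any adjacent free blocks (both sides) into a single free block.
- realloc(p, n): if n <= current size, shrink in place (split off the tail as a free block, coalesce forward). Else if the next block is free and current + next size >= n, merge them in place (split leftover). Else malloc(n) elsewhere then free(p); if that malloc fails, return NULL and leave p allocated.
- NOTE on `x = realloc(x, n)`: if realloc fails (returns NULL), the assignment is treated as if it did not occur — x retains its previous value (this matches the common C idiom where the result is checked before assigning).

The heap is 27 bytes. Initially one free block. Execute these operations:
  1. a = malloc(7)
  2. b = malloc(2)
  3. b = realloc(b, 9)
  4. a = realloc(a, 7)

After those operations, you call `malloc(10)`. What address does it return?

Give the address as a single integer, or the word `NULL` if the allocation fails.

Op 1: a = malloc(7) -> a = 0; heap: [0-6 ALLOC][7-26 FREE]
Op 2: b = malloc(2) -> b = 7; heap: [0-6 ALLOC][7-8 ALLOC][9-26 FREE]
Op 3: b = realloc(b, 9) -> b = 7; heap: [0-6 ALLOC][7-15 ALLOC][16-26 FREE]
Op 4: a = realloc(a, 7) -> a = 0; heap: [0-6 ALLOC][7-15 ALLOC][16-26 FREE]
malloc(10): first-fit scan over [0-6 ALLOC][7-15 ALLOC][16-26 FREE] -> 16

Answer: 16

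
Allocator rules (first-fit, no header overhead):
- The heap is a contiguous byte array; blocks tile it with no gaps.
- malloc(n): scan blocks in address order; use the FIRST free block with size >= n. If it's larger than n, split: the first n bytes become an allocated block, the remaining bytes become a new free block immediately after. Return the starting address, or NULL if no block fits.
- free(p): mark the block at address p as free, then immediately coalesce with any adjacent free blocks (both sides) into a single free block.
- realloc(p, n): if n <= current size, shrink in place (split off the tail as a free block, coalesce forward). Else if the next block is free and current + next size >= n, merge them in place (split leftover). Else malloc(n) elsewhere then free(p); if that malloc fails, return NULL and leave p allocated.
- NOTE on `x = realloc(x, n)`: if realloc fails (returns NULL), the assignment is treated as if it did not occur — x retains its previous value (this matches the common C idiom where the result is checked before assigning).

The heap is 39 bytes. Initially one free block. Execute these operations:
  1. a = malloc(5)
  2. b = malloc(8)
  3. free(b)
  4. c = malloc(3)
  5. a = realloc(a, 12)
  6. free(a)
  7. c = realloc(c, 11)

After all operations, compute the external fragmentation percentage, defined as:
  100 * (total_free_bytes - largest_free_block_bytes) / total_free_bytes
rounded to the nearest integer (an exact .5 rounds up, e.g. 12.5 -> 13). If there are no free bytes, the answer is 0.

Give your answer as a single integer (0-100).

Answer: 18

Derivation:
Op 1: a = malloc(5) -> a = 0; heap: [0-4 ALLOC][5-38 FREE]
Op 2: b = malloc(8) -> b = 5; heap: [0-4 ALLOC][5-12 ALLOC][13-38 FREE]
Op 3: free(b) -> (freed b); heap: [0-4 ALLOC][5-38 FREE]
Op 4: c = malloc(3) -> c = 5; heap: [0-4 ALLOC][5-7 ALLOC][8-38 FREE]
Op 5: a = realloc(a, 12) -> a = 8; heap: [0-4 FREE][5-7 ALLOC][8-19 ALLOC][20-38 FREE]
Op 6: free(a) -> (freed a); heap: [0-4 FREE][5-7 ALLOC][8-38 FREE]
Op 7: c = realloc(c, 11) -> c = 5; heap: [0-4 FREE][5-15 ALLOC][16-38 FREE]
Free blocks: [5 23] total_free=28 largest=23 -> 100*(28-23)/28 = 500/28 ≈ 17.857 -> rounds to 18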